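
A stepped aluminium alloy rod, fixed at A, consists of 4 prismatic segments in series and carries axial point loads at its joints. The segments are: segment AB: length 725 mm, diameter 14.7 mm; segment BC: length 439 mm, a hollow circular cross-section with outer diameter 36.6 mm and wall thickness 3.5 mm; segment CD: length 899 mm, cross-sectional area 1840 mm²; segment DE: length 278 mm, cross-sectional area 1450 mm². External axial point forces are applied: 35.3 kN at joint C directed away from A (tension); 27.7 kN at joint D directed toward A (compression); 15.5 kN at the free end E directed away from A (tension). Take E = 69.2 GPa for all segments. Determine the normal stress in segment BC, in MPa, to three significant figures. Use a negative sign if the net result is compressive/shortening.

Internal axial forces (sectioning from the free end, tension +): N_DE = 15.5 kN, N_CD = -12.2 kN, N_BC = 23.1 kN, N_AB = 23.1 kN.
A_BC = 364 mm².
σ_BC = N_BC/A_BC = 23100/364 = 63.47 MPa.

63.5 MPa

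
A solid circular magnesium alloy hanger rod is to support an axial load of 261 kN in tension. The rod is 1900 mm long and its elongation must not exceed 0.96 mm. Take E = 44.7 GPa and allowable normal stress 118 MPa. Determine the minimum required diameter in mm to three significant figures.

Required area A ≥ P/σ_allow = 261000/118 = 2212 mm².
For a solid circular section, d ≥ √(4A/π) = 53.07 mm.
Elongation limit: A ≥ PL/(Eδ_allow) = 261000·1900/(44700·0.96) = 11560 mm² ⇒ d ≥ 121.3 mm.
The elongation limit governs.

121 mm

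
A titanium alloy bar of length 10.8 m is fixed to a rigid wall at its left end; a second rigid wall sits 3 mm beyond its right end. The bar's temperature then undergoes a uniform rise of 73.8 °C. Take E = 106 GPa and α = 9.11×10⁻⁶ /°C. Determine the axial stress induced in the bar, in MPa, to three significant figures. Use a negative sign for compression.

-41.8 MPa

Free thermal expansion αLΔT = 9.11e-6 · 10800 · 73.8 = 7.261 mm.
The walls engage after the gap closes; constrained expansion = 7.261 − 3 = 4.261 mm.
The walls impose strain ε = −(4.261)/10800 = -3.9454e-04; σ = Eε = 106000 · -3.9454e-04 = -41.82 MPa.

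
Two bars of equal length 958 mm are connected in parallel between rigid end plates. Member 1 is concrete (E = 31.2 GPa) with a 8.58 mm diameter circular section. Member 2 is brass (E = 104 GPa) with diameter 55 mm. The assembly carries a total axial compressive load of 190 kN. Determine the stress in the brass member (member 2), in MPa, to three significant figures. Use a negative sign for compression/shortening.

A_1 = 57.82 mm².
A_2 = 2376 mm².
Equal strain + equilibrium ⇒ each member carries load in proportion to AE: A₁E₁ = 1804000 N, A₂E₂ = 247100000 N, ΣAE = 248900000 N.
σ₂ = P·E₂/ΣAE = -190000·104000/248900000 = -79.39 MPa.

-79.4 MPa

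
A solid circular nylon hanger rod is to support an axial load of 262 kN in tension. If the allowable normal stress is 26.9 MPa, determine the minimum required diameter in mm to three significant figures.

Required area A ≥ P/σ_allow = 262000/26.9 = 9740 mm².
For a solid circular section, d ≥ √(4A/π) = 111.4 mm.

111 mm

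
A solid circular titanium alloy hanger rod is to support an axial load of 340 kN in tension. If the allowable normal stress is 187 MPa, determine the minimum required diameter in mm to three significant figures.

48.1 mm

Required area A ≥ P/σ_allow = 340000/187 = 1818 mm².
For a solid circular section, d ≥ √(4A/π) = 48.11 mm.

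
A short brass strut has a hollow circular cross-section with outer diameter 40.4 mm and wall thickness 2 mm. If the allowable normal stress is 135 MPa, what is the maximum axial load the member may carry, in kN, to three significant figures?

32.6 kN

A = 241.3 mm².
P_max = σ_allow · A = 135 · 241.3 = 32570 N = 32.57 kN.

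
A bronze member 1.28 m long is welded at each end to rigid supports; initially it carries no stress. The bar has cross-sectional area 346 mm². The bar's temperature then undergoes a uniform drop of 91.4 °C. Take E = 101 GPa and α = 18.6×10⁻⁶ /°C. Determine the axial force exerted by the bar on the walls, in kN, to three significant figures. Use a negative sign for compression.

59.4 kN

Free thermal expansion αLΔT = 18.6e-6 · 1280 · -91.4 = -2.176 mm.
The walls impose strain ε = −(-2.176)/1280 = 1.7000e-03; σ = Eε = 101000 · 1.7000e-03 = 171.7 MPa.
Wall reaction R = σ·A = 171.7·346 = 59410 N = 59.41 kN.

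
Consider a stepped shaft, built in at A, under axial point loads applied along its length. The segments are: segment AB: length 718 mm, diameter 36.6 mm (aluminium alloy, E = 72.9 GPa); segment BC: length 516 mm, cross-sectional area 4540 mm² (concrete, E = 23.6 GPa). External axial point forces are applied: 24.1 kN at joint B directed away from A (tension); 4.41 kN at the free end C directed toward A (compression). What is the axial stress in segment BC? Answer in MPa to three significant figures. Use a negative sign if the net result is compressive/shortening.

-0.971 MPa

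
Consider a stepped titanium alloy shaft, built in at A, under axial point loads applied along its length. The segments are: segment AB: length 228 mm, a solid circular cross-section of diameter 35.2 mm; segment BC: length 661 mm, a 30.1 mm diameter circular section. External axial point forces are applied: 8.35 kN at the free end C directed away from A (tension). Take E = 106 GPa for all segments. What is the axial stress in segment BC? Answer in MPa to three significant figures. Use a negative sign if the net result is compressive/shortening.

11.7 MPa

Internal axial forces (sectioning from the free end, tension +): N_BC = 8.35 kN, N_AB = 8.35 kN.
A_BC = 711.6 mm².
σ_BC = N_BC/A_BC = 8350/711.6 = 11.73 MPa.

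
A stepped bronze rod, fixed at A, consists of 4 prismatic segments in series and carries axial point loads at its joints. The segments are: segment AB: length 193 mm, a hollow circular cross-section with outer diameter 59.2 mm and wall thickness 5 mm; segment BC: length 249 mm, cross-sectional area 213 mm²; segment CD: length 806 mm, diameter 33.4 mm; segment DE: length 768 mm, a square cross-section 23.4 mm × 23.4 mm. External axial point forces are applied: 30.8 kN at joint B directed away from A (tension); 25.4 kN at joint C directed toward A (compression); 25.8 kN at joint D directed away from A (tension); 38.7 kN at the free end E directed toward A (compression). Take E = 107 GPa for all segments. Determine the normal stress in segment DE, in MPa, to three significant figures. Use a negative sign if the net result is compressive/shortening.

-70.7 MPa

Internal axial forces (sectioning from the free end, tension +): N_DE = -38.7 kN, N_CD = -12.9 kN, N_BC = -38.3 kN, N_AB = -7.5 kN.
A_DE = 547.6 mm².
σ_DE = N_DE/A_DE = -38700/547.6 = -70.68 MPa.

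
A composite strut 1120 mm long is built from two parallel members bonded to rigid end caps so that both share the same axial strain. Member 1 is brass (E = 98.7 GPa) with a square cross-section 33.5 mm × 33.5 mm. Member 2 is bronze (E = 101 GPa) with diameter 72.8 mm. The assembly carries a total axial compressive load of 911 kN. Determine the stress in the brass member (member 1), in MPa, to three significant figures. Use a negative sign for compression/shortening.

-169 MPa

A_1 = 1122 mm².
A_2 = 4162 mm².
Equal strain + equilibrium ⇒ each member carries load in proportion to AE: A₁E₁ = 110800000 N, A₂E₂ = 420400000 N, ΣAE = 531200000 N.
σ₁ = P·E₁/ΣAE = -911000·98700/531200000 = -169.3 MPa.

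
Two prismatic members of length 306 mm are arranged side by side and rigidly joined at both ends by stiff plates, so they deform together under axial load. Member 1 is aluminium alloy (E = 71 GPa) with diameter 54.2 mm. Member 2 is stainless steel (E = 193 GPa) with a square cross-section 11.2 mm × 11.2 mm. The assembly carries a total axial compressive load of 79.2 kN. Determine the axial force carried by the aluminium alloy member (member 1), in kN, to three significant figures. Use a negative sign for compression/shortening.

A_1 = 2307 mm².
A_2 = 125.4 mm².
Equal strain + equilibrium ⇒ each member carries load in proportion to AE: A₁E₁ = 163800000 N, A₂E₂ = 24210000 N, ΣAE = 188000000 N.
F₁ = P·A₁E₁/ΣAE = -79200·163800000/188000000 = -69000 N.

-69.0 kN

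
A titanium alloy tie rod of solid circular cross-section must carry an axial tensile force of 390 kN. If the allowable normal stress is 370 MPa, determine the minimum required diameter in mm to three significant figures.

Required area A ≥ P/σ_allow = 390000/370 = 1054 mm².
For a solid circular section, d ≥ √(4A/π) = 36.63 mm.

36.6 mm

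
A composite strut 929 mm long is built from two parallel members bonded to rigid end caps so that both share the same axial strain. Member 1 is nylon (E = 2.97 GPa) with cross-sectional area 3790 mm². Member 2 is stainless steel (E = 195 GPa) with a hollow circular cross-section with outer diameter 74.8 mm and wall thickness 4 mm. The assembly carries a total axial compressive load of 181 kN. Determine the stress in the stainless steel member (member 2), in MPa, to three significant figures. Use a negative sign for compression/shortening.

A_2 = 889.7 mm².
Equal strain + equilibrium ⇒ each member carries load in proportion to AE: A₁E₁ = 11260000 N, A₂E₂ = 173500000 N, ΣAE = 184700000 N.
σ₂ = P·E₂/ΣAE = -181000·195000/184700000 = -191 MPa.

-191 MPa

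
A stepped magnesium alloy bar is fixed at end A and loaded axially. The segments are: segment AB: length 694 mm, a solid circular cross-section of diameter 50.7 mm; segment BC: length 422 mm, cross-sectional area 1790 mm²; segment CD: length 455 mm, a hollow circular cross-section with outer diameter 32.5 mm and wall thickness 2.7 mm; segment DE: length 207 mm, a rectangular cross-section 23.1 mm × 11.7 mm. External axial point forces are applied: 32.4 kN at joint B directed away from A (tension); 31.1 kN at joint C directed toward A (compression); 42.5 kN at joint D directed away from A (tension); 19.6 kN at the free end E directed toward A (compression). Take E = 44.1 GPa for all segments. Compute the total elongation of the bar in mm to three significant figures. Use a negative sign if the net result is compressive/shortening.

0.739 mm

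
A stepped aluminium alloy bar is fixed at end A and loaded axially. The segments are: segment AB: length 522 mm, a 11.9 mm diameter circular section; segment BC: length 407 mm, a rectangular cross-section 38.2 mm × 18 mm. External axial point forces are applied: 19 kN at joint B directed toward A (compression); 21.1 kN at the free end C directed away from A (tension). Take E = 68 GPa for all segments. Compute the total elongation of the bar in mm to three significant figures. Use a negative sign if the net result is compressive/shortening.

Internal axial forces (sectioning from the free end, tension +): N_BC = 21.1 kN, N_AB = 2.1 kN.
A_AB = 111.2 mm².
A_BC = 687.6 mm².
δ_AB = 2100·522/(111.2·68000) = 0.1449 mm
δ_BC = 21100·407/(687.6·68000) = 0.1837 mm
δ = Σδ_i = 0.3286 mm.

0.329 mm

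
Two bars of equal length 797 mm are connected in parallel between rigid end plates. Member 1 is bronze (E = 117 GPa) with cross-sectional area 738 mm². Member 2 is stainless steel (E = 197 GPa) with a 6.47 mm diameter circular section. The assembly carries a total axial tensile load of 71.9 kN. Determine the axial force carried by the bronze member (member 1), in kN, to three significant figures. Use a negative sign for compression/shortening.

66.9 kN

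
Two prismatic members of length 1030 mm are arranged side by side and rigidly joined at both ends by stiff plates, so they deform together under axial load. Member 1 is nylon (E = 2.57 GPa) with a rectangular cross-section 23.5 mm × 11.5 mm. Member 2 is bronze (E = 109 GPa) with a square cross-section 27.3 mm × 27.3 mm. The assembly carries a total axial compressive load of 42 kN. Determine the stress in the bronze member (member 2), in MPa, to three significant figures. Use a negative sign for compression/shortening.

A_1 = 270.2 mm².
A_2 = 745.3 mm².
Equal strain + equilibrium ⇒ each member carries load in proportion to AE: A₁E₁ = 694500 N, A₂E₂ = 81240000 N, ΣAE = 81930000 N.
σ₂ = P·E₂/ΣAE = -42000·109000/81930000 = -55.88 MPa.

-55.9 MPa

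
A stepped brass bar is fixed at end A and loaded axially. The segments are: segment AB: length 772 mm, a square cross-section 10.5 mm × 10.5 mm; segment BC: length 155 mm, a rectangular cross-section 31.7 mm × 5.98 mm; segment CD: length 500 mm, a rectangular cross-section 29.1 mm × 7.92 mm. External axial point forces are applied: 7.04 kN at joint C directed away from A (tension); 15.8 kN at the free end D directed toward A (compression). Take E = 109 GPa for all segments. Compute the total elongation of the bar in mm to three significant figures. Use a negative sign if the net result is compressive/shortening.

-0.943 mm

Internal axial forces (sectioning from the free end, tension +): N_CD = -15.8 kN, N_BC = -8.76 kN, N_AB = -8.76 kN.
A_AB = 110.2 mm².
A_BC = 189.6 mm².
A_CD = 230.5 mm².
δ_AB = -8760·772/(110.2·109000) = -0.5628 mm
δ_BC = -8760·155/(189.6·109000) = -0.06571 mm
δ_CD = -15800·500/(230.5·109000) = -0.3145 mm
δ = Σδ_i = -0.9429 mm.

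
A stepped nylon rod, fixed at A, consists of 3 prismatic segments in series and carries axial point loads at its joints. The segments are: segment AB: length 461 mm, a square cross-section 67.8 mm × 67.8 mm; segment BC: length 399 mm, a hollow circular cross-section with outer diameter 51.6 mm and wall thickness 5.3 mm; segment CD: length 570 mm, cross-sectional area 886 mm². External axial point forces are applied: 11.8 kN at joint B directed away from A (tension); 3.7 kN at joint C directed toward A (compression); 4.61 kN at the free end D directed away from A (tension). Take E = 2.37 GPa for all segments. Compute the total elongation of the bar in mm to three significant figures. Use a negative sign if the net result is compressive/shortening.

1.99 mm

Internal axial forces (sectioning from the free end, tension +): N_CD = 4.61 kN, N_BC = 0.91 kN, N_AB = 12.71 kN.
A_AB = 4597 mm².
A_BC = 770.9 mm².
δ_AB = 12710·461/(4597·2370) = 0.5378 mm
δ_BC = 910·399/(770.9·2370) = 0.1987 mm
δ_CD = 4610·570/(886·2370) = 1.251 mm
δ = Σδ_i = 1.988 mm.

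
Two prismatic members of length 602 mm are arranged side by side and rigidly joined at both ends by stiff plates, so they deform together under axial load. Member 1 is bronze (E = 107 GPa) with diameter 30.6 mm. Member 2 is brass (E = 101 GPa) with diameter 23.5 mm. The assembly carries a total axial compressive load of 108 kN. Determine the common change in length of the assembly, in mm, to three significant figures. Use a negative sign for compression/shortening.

A_1 = 735.4 mm².
A_2 = 433.7 mm².
Equal strain + equilibrium ⇒ each member carries load in proportion to AE: A₁E₁ = 78690000 N, A₂E₂ = 43810000 N, ΣAE = 122500000 N.
δ = PL/ΣAE = -108000·602/122500000 = -0.5308 mm.

-0.531 mm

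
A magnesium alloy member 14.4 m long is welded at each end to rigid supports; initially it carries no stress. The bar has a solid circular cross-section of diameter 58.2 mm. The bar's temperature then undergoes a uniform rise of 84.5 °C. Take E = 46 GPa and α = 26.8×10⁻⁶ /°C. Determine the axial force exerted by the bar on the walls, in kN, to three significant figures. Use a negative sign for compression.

-277 kN

Free thermal expansion αLΔT = 26.8e-6 · 14400 · 84.5 = 32.61 mm.
The walls impose strain ε = −(32.61)/14400 = -2.2646e-03; σ = Eε = 46000 · -2.2646e-03 = -104.2 MPa.
Wall reaction R = σ·A = -104.2·2660 = -277100 N = -277.1 kN.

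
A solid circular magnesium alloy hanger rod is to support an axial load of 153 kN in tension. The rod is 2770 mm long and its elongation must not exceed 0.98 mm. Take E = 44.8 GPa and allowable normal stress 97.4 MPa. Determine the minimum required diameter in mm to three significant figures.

111 mm

Required area A ≥ P/σ_allow = 153000/97.4 = 1571 mm².
For a solid circular section, d ≥ √(4A/π) = 44.72 mm.
Elongation limit: A ≥ PL/(Eδ_allow) = 153000·2770/(44800·0.98) = 9653 mm² ⇒ d ≥ 110.9 mm.
The elongation limit governs.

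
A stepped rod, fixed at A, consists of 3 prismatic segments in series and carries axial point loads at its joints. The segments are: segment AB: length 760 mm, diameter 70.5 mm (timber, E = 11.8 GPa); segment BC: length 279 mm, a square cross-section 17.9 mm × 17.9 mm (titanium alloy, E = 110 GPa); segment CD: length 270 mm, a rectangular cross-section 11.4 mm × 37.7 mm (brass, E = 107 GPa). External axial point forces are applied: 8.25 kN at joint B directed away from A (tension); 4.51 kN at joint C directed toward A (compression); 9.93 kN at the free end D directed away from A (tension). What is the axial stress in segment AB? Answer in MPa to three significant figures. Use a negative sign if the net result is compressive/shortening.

3.50 MPa

Internal axial forces (sectioning from the free end, tension +): N_CD = 9.93 kN, N_BC = 5.42 kN, N_AB = 13.67 kN.
A_AB = 3904 mm².
σ_AB = N_AB/A_AB = 13670/3904 = 3.502 MPa.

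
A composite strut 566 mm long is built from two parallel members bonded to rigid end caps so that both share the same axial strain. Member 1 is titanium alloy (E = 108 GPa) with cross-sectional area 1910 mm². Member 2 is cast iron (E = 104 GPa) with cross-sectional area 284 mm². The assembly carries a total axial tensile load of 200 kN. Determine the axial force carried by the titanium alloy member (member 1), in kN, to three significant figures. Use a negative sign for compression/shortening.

175 kN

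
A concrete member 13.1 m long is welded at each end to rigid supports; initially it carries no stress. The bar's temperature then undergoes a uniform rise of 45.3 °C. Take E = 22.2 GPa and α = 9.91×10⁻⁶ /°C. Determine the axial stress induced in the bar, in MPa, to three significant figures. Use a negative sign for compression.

Free thermal expansion αLΔT = 9.91e-6 · 13100 · 45.3 = 5.881 mm.
The walls impose strain ε = −(5.881)/13100 = -4.4892e-04; σ = Eε = 22200 · -4.4892e-04 = -9.966 MPa.

-9.97 MPa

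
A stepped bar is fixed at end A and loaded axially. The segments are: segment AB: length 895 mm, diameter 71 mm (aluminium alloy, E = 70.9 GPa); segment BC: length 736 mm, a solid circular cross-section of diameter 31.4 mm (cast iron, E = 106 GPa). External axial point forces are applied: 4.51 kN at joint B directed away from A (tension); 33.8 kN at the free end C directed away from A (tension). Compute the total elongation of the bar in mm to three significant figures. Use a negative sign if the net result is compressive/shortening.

0.425 mm

Internal axial forces (sectioning from the free end, tension +): N_BC = 33.8 kN, N_AB = 38.31 kN.
A_AB = 3959 mm².
A_BC = 774.4 mm².
δ_AB = 38310·895/(3959·70900) = 0.1221 mm
δ_BC = 33800·736/(774.4·106000) = 0.3031 mm
δ = Σδ_i = 0.4252 mm.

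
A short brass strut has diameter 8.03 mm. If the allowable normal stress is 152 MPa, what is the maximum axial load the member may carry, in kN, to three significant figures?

A = 50.64 mm².
P_max = σ_allow · A = 152 · 50.64 = 7698 N = 7.698 kN.

7.70 kN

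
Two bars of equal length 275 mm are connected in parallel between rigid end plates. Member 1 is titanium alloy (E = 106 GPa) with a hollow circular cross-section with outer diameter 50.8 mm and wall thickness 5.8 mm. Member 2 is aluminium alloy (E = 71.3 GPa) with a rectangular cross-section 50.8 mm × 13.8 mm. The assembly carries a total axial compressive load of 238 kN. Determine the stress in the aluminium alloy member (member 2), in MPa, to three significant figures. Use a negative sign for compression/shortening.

A_1 = 820 mm².
A_2 = 701 mm².
Equal strain + equilibrium ⇒ each member carries load in proportion to AE: A₁E₁ = 86920000 N, A₂E₂ = 49980000 N, ΣAE = 136900000 N.
σ₂ = P·E₂/ΣAE = -238000·71300/136900000 = -124 MPa.

-124 MPa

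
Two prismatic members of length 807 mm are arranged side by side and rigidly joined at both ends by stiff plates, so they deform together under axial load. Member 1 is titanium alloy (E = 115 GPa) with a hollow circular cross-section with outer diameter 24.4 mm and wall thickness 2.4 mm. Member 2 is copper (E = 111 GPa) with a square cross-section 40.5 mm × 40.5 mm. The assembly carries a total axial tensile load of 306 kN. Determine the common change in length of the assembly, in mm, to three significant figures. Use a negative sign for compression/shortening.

A_1 = 165.9 mm².
A_2 = 1640 mm².
Equal strain + equilibrium ⇒ each member carries load in proportion to AE: A₁E₁ = 19080000 N, A₂E₂ = 182100000 N, ΣAE = 201100000 N.
δ = PL/ΣAE = 306000·807/201100000 = 1.228 mm.

1.23 mm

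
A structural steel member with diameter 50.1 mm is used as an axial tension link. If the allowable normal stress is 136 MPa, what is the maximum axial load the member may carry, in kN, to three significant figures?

268 kN

A = 1971 mm².
P_max = σ_allow · A = 136 · 1971 = 268100 N = 268.1 kN.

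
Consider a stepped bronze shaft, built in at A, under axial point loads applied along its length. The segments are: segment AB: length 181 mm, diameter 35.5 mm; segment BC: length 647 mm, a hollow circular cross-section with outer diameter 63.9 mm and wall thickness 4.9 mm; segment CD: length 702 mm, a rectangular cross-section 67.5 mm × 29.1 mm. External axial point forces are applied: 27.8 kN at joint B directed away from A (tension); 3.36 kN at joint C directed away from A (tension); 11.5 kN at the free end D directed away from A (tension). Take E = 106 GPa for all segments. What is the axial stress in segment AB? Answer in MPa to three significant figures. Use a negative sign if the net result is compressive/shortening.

43.1 MPa

Internal axial forces (sectioning from the free end, tension +): N_CD = 11.5 kN, N_BC = 14.86 kN, N_AB = 42.66 kN.
A_AB = 989.8 mm².
σ_AB = N_AB/A_AB = 42660/989.8 = 43.1 MPa.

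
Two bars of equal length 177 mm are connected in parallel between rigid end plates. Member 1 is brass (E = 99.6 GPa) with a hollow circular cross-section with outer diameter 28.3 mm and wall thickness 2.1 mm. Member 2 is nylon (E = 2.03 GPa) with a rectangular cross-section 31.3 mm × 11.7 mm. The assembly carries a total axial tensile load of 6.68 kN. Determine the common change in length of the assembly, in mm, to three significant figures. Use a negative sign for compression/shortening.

0.0658 mm

A_1 = 172.9 mm².
A_2 = 366.2 mm².
Equal strain + equilibrium ⇒ each member carries load in proportion to AE: A₁E₁ = 17220000 N, A₂E₂ = 743400 N, ΣAE = 17960000 N.
δ = PL/ΣAE = 6680·177/17960000 = 0.06584 mm.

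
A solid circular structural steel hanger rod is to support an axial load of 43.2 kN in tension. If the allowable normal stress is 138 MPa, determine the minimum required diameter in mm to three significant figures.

20.0 mm

Required area A ≥ P/σ_allow = 43200/138 = 313 mm².
For a solid circular section, d ≥ √(4A/π) = 19.96 mm.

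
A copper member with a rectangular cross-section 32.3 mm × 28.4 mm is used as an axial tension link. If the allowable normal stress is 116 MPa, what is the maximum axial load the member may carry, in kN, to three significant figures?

106 kN

A = 917.3 mm².
P_max = σ_allow · A = 116 · 917.3 = 106400 N = 106.4 kN.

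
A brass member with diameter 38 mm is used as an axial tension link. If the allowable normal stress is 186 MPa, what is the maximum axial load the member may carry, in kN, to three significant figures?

211 kN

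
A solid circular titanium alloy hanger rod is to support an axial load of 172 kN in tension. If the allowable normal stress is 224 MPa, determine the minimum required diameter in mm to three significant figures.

Required area A ≥ P/σ_allow = 172000/224 = 767.9 mm².
For a solid circular section, d ≥ √(4A/π) = 31.27 mm.

31.3 mm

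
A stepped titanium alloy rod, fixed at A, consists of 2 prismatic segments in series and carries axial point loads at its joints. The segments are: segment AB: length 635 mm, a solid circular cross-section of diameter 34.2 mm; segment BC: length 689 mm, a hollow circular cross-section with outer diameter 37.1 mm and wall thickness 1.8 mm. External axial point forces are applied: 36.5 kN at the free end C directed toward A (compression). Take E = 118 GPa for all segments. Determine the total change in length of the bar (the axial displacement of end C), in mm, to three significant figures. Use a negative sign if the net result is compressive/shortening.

-1.28 mm

Internal axial forces (sectioning from the free end, tension +): N_BC = -36.5 kN, N_AB = -36.5 kN.
A_AB = 918.6 mm².
A_BC = 199.6 mm².
δ_AB = -36500·635/(918.6·118000) = -0.2138 mm
δ_BC = -36500·689/(199.6·118000) = -1.068 mm
δ = Σδ_i = -1.281 mm.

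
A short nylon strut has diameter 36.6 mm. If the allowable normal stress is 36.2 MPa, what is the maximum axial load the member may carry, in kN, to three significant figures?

38.1 kN

A = 1052 mm².
P_max = σ_allow · A = 36.2 · 1052 = 38090 N = 38.09 kN.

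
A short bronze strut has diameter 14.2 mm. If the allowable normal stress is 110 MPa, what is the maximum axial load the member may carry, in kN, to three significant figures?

17.4 kN

A = 158.4 mm².
P_max = σ_allow · A = 110 · 158.4 = 17420 N = 17.42 kN.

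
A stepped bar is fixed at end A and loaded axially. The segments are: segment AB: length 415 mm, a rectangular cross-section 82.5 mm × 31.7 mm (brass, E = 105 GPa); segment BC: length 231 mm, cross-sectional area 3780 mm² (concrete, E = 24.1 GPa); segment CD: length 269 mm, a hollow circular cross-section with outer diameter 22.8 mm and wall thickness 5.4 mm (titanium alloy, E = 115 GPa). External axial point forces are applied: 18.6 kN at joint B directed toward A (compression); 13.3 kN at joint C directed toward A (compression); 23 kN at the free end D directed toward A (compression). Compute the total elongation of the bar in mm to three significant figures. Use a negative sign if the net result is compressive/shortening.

Internal axial forces (sectioning from the free end, tension +): N_CD = -23 kN, N_BC = -36.3 kN, N_AB = -54.9 kN.
A_AB = 2615 mm².
A_CD = 295.2 mm².
δ_AB = -54900·415/(2615·105000) = -0.08297 mm
δ_BC = -36300·231/(3780·24100) = -0.09205 mm
δ_CD = -23000·269/(295.2·115000) = -0.1823 mm
δ = Σδ_i = -0.3573 mm.

-0.357 mm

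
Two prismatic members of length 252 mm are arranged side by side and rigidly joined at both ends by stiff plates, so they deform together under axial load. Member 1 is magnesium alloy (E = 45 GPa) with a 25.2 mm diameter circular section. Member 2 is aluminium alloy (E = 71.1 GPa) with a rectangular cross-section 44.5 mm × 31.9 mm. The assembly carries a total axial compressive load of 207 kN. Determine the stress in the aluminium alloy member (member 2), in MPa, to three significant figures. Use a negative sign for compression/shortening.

-119 MPa

A_1 = 498.8 mm².
A_2 = 1420 mm².
Equal strain + equilibrium ⇒ each member carries load in proportion to AE: A₁E₁ = 22440000 N, A₂E₂ = 100900000 N, ΣAE = 123400000 N.
σ₂ = P·E₂/ΣAE = -207000·71100/123400000 = -119.3 MPa.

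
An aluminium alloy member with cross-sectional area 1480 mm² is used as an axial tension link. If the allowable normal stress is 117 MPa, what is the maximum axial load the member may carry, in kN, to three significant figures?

P_max = σ_allow · A = 117 · 1480 = 173200 N = 173.2 kN.

173 kN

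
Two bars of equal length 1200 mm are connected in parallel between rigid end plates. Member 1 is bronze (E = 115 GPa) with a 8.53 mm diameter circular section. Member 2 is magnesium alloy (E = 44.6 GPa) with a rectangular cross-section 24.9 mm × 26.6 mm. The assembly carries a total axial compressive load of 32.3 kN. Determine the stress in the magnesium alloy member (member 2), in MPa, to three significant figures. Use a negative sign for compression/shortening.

-39.9 MPa

A_1 = 57.15 mm².
A_2 = 662.3 mm².
Equal strain + equilibrium ⇒ each member carries load in proportion to AE: A₁E₁ = 6572000 N, A₂E₂ = 29540000 N, ΣAE = 36110000 N.
σ₂ = P·E₂/ΣAE = -32300·44600/36110000 = -39.89 MPa.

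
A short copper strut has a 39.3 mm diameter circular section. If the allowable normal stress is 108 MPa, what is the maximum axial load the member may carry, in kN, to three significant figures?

131 kN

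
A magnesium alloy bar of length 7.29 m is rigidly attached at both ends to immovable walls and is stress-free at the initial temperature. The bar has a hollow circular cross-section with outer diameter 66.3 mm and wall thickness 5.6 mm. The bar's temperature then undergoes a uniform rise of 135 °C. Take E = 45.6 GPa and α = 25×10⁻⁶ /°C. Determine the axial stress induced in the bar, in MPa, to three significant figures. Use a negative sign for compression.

-154 MPa

Free thermal expansion αLΔT = 25e-6 · 7290 · 135 = 24.6 mm.
The walls impose strain ε = −(24.6)/7290 = -3.3750e-03; σ = Eε = 45600 · -3.3750e-03 = -153.9 MPa.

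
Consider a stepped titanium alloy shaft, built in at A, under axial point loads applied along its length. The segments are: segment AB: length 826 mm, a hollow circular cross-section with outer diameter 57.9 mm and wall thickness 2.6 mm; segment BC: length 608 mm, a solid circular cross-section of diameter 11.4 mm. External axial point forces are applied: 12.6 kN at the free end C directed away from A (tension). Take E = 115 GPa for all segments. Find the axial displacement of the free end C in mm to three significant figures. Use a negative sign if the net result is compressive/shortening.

0.853 mm

Internal axial forces (sectioning from the free end, tension +): N_BC = 12.6 kN, N_AB = 12.6 kN.
A_AB = 451.7 mm².
A_BC = 102.1 mm².
δ_AB = 12600·826/(451.7·115000) = 0.2004 mm
δ_BC = 12600·608/(102.1·115000) = 0.6526 mm
δ = Σδ_i = 0.853 mm.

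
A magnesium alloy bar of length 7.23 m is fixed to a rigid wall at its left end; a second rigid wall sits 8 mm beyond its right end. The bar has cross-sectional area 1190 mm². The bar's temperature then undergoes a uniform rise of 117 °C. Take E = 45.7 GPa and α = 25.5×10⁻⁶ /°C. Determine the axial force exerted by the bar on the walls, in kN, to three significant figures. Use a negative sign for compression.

Free thermal expansion αLΔT = 25.5e-6 · 7230 · 117 = 21.57 mm.
The walls engage after the gap closes; constrained expansion = 21.57 − 8 = 13.57 mm.
The walls impose strain ε = −(13.57)/7230 = -1.8770e-03; σ = Eε = 45700 · -1.8770e-03 = -85.78 MPa.
Wall reaction R = σ·A = -85.78·1190 = -102100 N = -102.1 kN.

-102 kN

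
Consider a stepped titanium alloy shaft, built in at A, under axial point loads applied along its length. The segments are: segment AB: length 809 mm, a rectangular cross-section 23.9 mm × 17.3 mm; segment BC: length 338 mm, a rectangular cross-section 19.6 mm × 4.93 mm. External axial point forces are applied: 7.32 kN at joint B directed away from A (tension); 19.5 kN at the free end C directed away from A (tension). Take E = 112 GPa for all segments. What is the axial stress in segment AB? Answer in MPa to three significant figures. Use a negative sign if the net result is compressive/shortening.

Internal axial forces (sectioning from the free end, tension +): N_BC = 19.5 kN, N_AB = 26.82 kN.
A_AB = 413.5 mm².
σ_AB = N_AB/A_AB = 26820/413.5 = 64.87 MPa.

64.9 MPa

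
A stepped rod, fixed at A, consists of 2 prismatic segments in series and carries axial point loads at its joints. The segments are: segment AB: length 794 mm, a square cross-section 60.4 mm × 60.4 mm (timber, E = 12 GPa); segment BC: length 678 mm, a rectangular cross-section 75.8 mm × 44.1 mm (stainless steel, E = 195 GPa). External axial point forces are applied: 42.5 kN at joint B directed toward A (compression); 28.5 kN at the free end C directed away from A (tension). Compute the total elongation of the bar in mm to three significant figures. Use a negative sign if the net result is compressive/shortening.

Internal axial forces (sectioning from the free end, tension +): N_BC = 28.5 kN, N_AB = -14 kN.
A_AB = 3648 mm².
A_BC = 3343 mm².
δ_AB = -14000·794/(3648·12000) = -0.2539 mm
δ_BC = 28500·678/(3343·195000) = 0.02964 mm
δ = Σδ_i = -0.2243 mm.

-0.224 mm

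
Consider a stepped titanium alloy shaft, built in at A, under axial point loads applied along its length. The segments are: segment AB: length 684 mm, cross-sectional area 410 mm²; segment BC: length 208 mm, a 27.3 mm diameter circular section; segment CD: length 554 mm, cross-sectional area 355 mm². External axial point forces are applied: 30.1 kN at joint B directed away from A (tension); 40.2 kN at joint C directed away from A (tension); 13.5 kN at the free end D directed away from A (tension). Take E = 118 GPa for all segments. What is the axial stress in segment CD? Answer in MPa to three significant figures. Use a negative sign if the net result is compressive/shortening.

Internal axial forces (sectioning from the free end, tension +): N_CD = 13.5 kN, N_BC = 53.7 kN, N_AB = 83.8 kN.
σ_CD = N_CD/A_CD = 13500/355 = 38.03 MPa.

38.0 MPa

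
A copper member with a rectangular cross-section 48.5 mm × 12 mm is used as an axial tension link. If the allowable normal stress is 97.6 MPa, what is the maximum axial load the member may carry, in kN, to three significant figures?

A = 582 mm².
P_max = σ_allow · A = 97.6 · 582 = 56800 N = 56.8 kN.

56.8 kN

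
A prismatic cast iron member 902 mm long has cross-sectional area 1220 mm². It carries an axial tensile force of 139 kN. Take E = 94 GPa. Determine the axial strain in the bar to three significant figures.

0.00121

σ = N/A = 113.9 MPa; ε = σ/E = 113.9/94000 = 1.212e-03.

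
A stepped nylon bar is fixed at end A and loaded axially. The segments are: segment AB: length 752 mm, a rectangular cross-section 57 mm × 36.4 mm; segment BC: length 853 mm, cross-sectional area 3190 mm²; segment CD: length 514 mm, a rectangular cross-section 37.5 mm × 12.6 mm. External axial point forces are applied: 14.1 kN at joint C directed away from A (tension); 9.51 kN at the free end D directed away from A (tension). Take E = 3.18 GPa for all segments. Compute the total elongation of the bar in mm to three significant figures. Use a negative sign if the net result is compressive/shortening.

7.93 mm

Internal axial forces (sectioning from the free end, tension +): N_CD = 9.51 kN, N_BC = 23.61 kN, N_AB = 23.61 kN.
A_AB = 2075 mm².
A_CD = 472.5 mm².
δ_AB = 23610·752/(2075·3180) = 2.691 mm
δ_BC = 23610·853/(3190·3180) = 1.985 mm
δ_CD = 9510·514/(472.5·3180) = 3.253 mm
δ = Σδ_i = 7.93 mm.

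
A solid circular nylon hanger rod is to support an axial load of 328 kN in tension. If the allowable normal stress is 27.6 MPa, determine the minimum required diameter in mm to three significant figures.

123 mm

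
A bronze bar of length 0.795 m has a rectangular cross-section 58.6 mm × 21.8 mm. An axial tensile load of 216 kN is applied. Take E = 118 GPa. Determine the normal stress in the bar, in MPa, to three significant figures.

A = 1277 mm².
σ = N/A = 216000/1277 = 169.1 MPa.

169 MPa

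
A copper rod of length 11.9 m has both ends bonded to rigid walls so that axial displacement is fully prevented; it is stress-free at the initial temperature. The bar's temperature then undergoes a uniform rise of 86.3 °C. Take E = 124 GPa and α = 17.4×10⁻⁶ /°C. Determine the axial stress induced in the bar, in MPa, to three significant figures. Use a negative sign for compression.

Free thermal expansion αLΔT = 17.4e-6 · 11900 · 86.3 = 17.87 mm.
The walls impose strain ε = −(17.87)/11900 = -1.5016e-03; σ = Eε = 124000 · -1.5016e-03 = -186.2 MPa.

-186 MPa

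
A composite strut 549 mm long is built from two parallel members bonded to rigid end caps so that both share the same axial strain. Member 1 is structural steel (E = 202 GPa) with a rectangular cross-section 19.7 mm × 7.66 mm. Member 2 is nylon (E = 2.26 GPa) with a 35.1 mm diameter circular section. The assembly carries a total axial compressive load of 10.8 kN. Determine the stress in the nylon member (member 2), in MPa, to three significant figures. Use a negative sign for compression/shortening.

A_1 = 150.9 mm².
A_2 = 967.6 mm².
Equal strain + equilibrium ⇒ each member carries load in proportion to AE: A₁E₁ = 30480000 N, A₂E₂ = 2187000 N, ΣAE = 32670000 N.
σ₂ = P·E₂/ΣAE = -10800·2260/32670000 = -0.7471 MPa.

-0.747 MPa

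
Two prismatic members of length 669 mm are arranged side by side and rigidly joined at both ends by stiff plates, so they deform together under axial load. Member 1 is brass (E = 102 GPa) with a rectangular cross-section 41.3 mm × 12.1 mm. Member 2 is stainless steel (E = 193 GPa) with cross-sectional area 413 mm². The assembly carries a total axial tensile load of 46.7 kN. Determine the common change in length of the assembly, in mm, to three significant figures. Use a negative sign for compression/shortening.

A_1 = 499.7 mm².
Equal strain + equilibrium ⇒ each member carries load in proportion to AE: A₁E₁ = 50970000 N, A₂E₂ = 79710000 N, ΣAE = 130700000 N.
δ = PL/ΣAE = 46700·669/130700000 = 0.2391 mm.

0.239 mm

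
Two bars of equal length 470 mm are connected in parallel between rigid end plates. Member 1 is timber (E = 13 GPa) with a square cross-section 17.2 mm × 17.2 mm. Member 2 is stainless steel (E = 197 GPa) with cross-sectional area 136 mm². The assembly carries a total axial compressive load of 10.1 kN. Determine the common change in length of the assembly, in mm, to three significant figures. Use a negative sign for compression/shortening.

-0.155 mm

A_1 = 295.8 mm².
Equal strain + equilibrium ⇒ each member carries load in proportion to AE: A₁E₁ = 3846000 N, A₂E₂ = 26790000 N, ΣAE = 30640000 N.
δ = PL/ΣAE = -10100·470/30640000 = -0.1549 mm.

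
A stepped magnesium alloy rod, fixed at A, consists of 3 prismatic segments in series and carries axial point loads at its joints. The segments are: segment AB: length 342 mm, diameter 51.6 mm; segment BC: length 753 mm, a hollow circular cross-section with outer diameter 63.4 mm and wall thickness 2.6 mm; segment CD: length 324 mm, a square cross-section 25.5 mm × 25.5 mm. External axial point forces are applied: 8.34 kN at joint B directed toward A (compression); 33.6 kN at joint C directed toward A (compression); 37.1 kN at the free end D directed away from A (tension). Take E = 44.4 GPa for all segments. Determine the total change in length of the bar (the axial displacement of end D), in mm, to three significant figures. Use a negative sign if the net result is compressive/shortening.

0.518 mm

Internal axial forces (sectioning from the free end, tension +): N_CD = 37.1 kN, N_BC = 3.5 kN, N_AB = -4.84 kN.
A_AB = 2091 mm².
A_BC = 496.6 mm².
A_CD = 650.2 mm².
δ_AB = -4840·342/(2091·44400) = -0.01783 mm
δ_BC = 3500·753/(496.6·44400) = 0.1195 mm
δ_CD = 37100·324/(650.2·44400) = 0.4163 mm
δ = Σδ_i = 0.518 mm.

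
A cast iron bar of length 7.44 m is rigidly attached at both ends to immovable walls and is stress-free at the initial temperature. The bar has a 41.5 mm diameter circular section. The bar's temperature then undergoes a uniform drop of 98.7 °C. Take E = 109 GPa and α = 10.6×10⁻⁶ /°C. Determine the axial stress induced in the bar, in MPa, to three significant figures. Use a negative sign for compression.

114 MPa

Free thermal expansion αLΔT = 10.6e-6 · 7440 · -98.7 = -7.784 mm.
The walls impose strain ε = −(-7.784)/7440 = 1.0462e-03; σ = Eε = 109000 · 1.0462e-03 = 114 MPa.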